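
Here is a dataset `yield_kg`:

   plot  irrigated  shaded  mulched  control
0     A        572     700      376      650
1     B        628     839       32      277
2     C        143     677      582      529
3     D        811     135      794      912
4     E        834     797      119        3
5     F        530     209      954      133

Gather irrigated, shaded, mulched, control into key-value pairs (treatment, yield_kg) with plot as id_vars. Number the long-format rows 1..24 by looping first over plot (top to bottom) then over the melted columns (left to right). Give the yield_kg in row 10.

24 rows total (6 × 4). Row 10: index ⌊(10-1)/4⌋ = 2 into plot → C; (10-1) mod 4 = 1 into the melted columns → shaded.
So row 10 is (C, shaded, 677); yield_kg = 677.

677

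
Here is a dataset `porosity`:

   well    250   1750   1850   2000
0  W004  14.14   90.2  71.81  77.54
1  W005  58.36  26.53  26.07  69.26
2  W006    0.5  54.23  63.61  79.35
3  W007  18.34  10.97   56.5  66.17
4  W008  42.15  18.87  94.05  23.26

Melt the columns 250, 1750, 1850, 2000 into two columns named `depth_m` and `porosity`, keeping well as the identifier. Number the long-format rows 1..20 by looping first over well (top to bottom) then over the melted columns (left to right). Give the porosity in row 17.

42.15

20 rows total (5 × 4). Row 17: index ⌊(17-1)/4⌋ = 4 into well → W008; (17-1) mod 4 = 0 into the melted columns → 250.
So row 17 is (W008, 250, 42.15); porosity = 42.15.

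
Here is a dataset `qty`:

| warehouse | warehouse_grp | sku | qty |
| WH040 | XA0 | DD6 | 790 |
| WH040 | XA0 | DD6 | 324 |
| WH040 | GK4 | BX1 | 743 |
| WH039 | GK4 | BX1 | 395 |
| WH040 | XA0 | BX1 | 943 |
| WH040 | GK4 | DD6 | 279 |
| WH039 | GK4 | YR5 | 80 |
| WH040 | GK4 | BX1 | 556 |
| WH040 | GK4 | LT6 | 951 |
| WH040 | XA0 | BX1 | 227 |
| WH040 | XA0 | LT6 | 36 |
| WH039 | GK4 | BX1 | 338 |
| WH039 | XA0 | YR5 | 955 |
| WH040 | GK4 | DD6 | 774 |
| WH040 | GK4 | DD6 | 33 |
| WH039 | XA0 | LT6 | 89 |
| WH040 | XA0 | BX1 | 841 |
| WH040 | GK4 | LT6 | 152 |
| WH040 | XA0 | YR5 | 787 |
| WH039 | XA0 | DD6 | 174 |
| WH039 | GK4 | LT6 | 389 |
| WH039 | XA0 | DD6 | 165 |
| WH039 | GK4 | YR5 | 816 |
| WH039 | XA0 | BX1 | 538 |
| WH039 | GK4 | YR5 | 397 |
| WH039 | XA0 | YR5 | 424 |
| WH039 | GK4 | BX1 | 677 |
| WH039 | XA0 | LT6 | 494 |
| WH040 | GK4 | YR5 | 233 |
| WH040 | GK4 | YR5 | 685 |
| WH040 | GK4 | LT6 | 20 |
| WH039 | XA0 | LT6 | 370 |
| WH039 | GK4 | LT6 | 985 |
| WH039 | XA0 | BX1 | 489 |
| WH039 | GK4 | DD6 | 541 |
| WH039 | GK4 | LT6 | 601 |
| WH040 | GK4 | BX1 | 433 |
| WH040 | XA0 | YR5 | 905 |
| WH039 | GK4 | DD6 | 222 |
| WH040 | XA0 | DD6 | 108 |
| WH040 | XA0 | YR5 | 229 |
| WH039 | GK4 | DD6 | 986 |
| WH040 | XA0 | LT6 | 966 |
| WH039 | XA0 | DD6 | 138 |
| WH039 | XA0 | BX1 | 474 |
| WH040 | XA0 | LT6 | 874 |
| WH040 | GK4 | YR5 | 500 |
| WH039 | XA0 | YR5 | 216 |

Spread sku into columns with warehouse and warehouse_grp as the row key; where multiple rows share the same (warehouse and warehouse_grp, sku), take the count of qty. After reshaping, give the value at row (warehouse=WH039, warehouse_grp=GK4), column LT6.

3

Rows with warehouse=WH039, warehouse_grp=GK4 and sku=LT6: qty values are 389, 985, 601.
3 rows match — count = 3.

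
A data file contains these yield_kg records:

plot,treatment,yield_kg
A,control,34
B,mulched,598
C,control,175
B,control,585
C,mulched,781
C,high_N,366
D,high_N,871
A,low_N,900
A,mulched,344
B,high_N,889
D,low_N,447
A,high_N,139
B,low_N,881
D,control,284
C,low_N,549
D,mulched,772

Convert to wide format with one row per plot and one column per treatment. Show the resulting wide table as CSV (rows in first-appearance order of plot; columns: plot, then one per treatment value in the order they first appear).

Columns: plot plus the 4 distinct treatment values (control, mulched, high_N, low_N).
For example, row A column control takes yield_kg=34 from the long row (A, control).

plot,control,mulched,high_N,low_N
A,34,344,139,900
B,585,598,889,881
C,175,781,366,549
D,284,772,871,447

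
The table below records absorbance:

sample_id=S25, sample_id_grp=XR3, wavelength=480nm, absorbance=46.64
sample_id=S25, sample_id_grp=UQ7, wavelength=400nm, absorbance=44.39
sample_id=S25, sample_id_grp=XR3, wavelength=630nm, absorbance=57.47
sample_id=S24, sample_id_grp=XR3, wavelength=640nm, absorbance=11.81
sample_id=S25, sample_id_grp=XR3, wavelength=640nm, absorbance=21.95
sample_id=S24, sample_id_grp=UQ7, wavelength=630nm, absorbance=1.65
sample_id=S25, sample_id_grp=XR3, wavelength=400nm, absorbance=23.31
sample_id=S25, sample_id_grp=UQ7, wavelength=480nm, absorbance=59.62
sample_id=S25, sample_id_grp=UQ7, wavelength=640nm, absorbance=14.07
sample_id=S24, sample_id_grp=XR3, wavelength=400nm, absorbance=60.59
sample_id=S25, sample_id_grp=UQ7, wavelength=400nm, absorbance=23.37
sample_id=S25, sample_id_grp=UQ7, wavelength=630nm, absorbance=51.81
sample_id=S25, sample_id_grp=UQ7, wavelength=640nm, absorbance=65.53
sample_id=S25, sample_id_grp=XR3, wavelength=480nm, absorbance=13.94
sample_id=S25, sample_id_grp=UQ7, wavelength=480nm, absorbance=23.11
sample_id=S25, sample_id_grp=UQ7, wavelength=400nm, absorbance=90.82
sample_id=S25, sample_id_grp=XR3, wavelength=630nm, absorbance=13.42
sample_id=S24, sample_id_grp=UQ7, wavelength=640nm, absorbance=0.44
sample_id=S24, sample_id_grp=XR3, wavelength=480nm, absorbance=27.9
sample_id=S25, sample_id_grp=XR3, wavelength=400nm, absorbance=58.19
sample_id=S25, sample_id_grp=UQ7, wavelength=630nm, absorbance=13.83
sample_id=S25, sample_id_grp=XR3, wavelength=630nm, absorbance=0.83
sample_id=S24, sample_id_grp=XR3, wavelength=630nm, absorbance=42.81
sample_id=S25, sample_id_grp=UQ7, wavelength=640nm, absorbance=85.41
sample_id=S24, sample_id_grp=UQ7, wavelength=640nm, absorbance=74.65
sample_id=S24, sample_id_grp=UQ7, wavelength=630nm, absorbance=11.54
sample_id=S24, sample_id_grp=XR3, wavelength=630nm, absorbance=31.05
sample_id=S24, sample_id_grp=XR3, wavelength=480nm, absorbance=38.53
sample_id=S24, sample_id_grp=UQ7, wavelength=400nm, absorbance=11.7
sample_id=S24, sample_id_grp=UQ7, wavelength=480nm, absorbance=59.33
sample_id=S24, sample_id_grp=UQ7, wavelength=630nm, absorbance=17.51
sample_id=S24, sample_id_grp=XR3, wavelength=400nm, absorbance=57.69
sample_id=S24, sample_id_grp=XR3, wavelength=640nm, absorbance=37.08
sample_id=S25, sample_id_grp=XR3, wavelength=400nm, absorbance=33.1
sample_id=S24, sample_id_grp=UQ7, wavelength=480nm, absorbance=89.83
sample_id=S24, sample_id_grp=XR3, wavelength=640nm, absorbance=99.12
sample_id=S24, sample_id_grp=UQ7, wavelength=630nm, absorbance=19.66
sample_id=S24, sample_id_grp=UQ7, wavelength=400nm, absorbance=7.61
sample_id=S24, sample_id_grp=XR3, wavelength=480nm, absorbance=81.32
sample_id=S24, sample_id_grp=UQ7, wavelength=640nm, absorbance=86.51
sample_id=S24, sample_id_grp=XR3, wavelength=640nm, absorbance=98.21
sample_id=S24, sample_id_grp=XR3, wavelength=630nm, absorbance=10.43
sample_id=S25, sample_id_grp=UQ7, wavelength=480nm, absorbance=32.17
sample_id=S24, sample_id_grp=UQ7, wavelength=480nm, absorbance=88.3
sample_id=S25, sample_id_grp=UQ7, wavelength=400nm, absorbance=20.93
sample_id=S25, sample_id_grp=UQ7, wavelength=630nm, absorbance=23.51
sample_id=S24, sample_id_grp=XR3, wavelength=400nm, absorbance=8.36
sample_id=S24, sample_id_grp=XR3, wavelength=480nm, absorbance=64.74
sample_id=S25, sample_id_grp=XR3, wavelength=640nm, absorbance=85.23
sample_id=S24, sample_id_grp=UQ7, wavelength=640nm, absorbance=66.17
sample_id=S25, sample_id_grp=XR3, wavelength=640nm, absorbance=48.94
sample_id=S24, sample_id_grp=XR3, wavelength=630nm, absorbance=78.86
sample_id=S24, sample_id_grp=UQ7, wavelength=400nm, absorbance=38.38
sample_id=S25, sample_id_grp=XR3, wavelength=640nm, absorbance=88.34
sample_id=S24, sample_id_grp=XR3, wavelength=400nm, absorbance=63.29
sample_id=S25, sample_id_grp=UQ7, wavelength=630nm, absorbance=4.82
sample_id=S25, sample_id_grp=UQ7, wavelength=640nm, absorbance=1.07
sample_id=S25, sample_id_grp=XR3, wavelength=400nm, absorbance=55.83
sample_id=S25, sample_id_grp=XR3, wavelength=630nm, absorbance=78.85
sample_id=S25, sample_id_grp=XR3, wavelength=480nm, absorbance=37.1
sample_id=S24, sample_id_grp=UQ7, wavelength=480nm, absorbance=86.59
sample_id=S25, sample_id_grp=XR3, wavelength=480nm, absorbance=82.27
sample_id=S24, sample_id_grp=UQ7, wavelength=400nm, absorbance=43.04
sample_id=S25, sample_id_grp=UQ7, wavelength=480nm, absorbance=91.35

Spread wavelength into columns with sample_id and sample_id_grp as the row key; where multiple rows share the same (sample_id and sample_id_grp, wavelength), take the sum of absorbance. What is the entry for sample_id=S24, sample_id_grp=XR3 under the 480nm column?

Rows with sample_id=S24, sample_id_grp=XR3 and wavelength=480nm: absorbance values are 27.9, 38.53, 81.32, 64.74.
27.9 + 38.53 + 81.32 + 64.74 = 212.49.

212.49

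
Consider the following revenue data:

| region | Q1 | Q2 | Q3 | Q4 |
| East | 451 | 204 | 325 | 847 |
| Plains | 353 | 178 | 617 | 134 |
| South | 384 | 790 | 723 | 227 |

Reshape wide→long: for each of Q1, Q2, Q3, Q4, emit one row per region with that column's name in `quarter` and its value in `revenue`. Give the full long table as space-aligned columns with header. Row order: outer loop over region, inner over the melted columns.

Each (region, column) pair becomes one row: 3 × 4 = 12 rows.
For example, (East, Q1) → revenue=451.

region  quarter  revenue
East    Q1       451    
East    Q2       204    
East    Q3       325    
East    Q4       847    
Plains  Q1       353    
Plains  Q2       178    
Plains  Q3       617    
Plains  Q4       134    
South   Q1       384    
South   Q2       790    
South   Q3       723    
South   Q4       227    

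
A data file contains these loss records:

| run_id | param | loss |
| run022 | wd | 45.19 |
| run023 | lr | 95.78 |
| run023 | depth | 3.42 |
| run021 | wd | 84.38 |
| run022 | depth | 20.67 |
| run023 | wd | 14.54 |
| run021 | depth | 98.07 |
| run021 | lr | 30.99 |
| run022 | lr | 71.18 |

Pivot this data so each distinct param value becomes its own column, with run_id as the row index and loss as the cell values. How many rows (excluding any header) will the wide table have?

3

3 distinct run_id values → 3 rows.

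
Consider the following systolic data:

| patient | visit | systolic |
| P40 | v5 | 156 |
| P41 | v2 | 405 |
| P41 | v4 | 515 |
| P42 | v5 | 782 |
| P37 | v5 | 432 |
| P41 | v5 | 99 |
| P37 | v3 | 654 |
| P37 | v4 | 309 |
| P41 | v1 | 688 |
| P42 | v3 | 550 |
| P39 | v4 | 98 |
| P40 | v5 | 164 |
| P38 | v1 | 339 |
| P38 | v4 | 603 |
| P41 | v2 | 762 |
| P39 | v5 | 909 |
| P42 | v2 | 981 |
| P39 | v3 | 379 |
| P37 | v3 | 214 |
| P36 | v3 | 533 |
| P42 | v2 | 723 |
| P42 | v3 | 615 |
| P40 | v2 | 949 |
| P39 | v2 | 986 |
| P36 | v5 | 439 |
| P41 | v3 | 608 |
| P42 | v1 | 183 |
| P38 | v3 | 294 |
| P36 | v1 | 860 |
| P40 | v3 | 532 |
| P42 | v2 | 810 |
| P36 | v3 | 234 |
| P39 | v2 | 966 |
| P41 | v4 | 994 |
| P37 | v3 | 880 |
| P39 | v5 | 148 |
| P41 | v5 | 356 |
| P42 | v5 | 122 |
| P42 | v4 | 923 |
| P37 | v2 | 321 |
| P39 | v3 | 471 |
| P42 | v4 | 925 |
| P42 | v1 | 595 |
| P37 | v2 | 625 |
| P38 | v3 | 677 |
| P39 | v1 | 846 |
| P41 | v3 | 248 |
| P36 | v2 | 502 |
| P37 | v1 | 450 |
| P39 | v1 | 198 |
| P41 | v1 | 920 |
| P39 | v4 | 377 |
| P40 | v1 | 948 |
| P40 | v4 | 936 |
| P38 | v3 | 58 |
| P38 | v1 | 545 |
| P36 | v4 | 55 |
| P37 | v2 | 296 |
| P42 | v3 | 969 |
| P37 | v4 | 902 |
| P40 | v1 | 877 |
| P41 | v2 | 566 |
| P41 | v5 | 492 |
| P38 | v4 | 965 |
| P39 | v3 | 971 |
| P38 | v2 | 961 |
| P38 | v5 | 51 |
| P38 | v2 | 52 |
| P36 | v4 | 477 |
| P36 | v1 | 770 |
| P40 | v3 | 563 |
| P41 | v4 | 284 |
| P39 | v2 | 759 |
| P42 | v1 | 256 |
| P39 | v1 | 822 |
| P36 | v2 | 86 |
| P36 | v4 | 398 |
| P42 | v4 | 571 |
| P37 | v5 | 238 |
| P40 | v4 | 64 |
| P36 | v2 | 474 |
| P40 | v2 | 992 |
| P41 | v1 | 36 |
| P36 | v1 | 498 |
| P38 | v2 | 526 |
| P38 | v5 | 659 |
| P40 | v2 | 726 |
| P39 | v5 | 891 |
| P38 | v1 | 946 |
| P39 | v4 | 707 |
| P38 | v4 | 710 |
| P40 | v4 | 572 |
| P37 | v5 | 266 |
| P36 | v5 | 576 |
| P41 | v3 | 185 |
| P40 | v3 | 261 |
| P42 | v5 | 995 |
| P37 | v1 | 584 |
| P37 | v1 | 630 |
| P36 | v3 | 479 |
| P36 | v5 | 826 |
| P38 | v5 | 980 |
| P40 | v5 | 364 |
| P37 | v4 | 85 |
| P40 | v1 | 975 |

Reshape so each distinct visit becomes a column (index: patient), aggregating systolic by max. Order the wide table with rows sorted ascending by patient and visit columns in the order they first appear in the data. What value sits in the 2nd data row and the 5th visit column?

630

With rows sorted ascending by patient, row 2 is patient=P37. visit columns in first-appearance order: v5, v2, v4, v3, v1; column 5 is v1.
Long rows with patient=P37, visit=v1: max(450, 584, 630) = 630.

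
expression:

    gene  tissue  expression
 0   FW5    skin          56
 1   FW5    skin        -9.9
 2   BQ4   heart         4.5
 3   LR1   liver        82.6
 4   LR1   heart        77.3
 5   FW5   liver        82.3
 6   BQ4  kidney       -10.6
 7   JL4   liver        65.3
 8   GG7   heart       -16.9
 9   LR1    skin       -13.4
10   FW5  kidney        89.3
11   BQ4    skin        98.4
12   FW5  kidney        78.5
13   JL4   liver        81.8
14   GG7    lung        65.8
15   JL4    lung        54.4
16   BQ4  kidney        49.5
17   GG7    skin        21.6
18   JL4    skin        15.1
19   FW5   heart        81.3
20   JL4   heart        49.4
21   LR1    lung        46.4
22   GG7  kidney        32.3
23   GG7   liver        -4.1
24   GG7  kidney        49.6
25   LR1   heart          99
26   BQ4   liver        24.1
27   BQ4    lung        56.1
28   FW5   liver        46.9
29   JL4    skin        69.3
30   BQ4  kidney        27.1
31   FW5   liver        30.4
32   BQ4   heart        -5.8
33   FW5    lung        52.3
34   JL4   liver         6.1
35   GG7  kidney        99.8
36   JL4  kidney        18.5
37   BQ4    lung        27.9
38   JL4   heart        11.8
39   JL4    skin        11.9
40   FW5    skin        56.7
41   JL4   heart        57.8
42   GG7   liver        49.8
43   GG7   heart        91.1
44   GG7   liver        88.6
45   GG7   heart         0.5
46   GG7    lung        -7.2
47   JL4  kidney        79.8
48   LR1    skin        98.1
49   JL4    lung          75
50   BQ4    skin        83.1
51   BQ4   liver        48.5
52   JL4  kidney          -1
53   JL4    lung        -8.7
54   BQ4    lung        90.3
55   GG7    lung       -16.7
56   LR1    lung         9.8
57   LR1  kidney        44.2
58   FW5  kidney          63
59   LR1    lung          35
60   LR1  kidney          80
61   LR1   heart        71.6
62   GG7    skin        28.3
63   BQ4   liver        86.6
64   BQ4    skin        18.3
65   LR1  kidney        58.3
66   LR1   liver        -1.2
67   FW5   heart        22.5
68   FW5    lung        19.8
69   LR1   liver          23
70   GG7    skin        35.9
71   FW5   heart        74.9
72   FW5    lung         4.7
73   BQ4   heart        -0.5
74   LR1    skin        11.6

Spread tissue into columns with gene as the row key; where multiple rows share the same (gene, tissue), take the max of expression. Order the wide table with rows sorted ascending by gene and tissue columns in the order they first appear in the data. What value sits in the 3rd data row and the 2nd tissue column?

91.1

With rows sorted ascending by gene, row 3 is gene=GG7. tissue columns in first-appearance order: skin, heart, liver, kidney, lung; column 2 is heart.
Long rows with gene=GG7, tissue=heart: max(-16.9, 91.1, 0.5) = 91.1.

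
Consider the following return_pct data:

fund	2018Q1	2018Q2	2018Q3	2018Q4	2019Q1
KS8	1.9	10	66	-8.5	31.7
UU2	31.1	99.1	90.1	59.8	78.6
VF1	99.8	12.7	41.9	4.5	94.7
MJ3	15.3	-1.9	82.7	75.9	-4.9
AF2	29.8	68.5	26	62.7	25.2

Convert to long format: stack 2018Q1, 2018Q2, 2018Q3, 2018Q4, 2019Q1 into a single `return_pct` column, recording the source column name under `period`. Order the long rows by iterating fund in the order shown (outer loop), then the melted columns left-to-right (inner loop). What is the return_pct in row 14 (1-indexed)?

25 rows total (5 × 5). Row 14: index ⌊(14-1)/5⌋ = 2 into fund → VF1; (14-1) mod 5 = 3 into the melted columns → 2018Q4.
So row 14 is (VF1, 2018Q4, 4.5); return_pct = 4.5.

4.5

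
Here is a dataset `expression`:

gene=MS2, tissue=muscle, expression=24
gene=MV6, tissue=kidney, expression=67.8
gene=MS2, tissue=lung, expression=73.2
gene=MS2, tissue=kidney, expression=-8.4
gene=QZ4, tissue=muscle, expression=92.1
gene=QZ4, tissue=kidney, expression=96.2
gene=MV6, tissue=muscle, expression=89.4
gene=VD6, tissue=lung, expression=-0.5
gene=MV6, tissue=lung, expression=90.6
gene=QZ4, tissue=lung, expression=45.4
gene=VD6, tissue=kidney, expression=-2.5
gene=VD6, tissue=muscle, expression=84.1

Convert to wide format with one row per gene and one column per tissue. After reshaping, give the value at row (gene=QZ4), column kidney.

96.2

Wide layout: rows indexed by gene, columns are the 3 distinct tissue values (muscle, kidney, lung).
Cell (gene=QZ4, tissue=kidney) draws from the long row where gene=QZ4 and tissue=kidney, which has expression=96.2.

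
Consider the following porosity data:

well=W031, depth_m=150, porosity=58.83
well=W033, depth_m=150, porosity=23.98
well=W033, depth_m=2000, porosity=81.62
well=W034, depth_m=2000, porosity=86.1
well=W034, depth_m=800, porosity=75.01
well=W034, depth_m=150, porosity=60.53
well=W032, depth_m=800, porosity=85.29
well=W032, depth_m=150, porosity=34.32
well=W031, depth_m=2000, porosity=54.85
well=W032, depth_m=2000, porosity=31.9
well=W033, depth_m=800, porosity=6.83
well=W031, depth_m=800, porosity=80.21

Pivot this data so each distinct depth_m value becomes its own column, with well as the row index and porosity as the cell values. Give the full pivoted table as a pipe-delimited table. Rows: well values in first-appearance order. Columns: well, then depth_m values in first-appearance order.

Columns: well plus the 3 distinct depth_m values (150, 2000, 800).
For example, row W031 column 150 takes porosity=58.83 from the long row (W031, 150).

| well | 150 | 2000 | 800 |
| W031 | 58.83 | 54.85 | 80.21 |
| W033 | 23.98 | 81.62 | 6.83 |
| W034 | 60.53 | 86.1 | 75.01 |
| W032 | 34.32 | 31.9 | 85.29 |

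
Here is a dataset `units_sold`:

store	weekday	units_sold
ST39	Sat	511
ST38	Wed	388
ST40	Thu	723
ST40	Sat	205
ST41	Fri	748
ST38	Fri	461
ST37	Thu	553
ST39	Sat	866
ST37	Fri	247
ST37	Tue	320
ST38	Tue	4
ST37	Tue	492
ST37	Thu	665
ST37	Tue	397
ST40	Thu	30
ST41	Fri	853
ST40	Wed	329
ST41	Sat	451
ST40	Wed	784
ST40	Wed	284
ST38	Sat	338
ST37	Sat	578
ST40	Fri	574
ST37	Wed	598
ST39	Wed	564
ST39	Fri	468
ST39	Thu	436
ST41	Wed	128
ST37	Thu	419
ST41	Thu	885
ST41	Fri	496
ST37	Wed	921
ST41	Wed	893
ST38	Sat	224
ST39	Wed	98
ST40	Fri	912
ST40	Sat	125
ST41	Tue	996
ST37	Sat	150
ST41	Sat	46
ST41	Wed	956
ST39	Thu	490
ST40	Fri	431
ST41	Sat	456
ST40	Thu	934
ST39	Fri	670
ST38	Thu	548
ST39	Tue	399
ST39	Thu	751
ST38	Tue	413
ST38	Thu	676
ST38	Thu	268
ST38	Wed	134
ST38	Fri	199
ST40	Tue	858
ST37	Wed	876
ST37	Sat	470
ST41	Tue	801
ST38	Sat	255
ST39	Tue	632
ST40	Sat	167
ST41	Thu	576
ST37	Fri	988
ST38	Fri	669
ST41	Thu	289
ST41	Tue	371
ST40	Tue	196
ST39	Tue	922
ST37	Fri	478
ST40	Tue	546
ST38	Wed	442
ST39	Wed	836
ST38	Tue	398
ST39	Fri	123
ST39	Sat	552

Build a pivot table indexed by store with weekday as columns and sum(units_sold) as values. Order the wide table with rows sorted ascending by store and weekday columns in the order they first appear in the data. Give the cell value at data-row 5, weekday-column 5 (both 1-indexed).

2168

With rows sorted ascending by store, row 5 is store=ST41. weekday columns in first-appearance order: Sat, Wed, Thu, Fri, Tue; column 5 is Tue.
Long rows with store=ST41, weekday=Tue: 996 + 801 + 371 = 2168.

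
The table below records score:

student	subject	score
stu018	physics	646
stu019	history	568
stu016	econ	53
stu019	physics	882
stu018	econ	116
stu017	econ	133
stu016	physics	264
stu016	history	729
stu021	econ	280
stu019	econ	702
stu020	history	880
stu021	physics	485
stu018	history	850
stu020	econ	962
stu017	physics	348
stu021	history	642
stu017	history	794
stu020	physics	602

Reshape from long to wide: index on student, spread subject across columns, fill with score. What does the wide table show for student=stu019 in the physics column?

882

Wide layout: rows indexed by student, columns are the 3 distinct subject values (physics, history, econ).
Cell (student=stu019, subject=physics) draws from the long row where student=stu019 and subject=physics, which has score=882.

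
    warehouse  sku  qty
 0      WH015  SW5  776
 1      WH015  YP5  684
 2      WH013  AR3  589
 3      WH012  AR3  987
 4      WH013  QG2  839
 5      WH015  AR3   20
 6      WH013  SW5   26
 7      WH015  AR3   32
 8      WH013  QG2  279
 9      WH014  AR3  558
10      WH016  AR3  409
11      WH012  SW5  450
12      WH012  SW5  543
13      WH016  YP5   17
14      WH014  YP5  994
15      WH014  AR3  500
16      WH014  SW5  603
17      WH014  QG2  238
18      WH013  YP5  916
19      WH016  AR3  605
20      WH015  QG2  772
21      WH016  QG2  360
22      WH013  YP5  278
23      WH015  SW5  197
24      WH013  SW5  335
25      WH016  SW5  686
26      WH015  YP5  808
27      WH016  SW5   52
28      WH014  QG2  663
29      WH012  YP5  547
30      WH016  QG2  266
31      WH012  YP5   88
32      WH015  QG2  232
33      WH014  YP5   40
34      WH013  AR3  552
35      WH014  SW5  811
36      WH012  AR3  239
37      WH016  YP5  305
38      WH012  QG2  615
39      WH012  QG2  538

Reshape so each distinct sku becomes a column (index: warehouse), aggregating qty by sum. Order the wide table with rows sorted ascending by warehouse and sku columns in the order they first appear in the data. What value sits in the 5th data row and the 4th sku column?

With rows sorted ascending by warehouse, row 5 is warehouse=WH016. sku columns in first-appearance order: SW5, YP5, AR3, QG2; column 4 is QG2.
Long rows with warehouse=WH016, sku=QG2: 360 + 266 = 626.

626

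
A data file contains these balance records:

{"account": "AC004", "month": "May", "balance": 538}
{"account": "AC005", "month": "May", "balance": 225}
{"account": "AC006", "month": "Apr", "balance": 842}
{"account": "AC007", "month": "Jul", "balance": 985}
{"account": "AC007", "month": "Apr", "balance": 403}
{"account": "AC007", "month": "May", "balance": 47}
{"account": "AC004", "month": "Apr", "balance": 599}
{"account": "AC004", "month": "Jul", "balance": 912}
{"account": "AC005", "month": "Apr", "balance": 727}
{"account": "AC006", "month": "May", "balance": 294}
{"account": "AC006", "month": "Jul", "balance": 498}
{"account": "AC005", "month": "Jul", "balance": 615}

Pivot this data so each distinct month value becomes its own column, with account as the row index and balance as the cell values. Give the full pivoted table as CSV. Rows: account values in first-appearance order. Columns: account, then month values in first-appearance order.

Columns: account plus the 3 distinct month values (May, Apr, Jul).
For example, row AC004 column May takes balance=538 from the long row (AC004, May).

account,May,Apr,Jul
AC004,538,599,912
AC005,225,727,615
AC006,294,842,498
AC007,47,403,985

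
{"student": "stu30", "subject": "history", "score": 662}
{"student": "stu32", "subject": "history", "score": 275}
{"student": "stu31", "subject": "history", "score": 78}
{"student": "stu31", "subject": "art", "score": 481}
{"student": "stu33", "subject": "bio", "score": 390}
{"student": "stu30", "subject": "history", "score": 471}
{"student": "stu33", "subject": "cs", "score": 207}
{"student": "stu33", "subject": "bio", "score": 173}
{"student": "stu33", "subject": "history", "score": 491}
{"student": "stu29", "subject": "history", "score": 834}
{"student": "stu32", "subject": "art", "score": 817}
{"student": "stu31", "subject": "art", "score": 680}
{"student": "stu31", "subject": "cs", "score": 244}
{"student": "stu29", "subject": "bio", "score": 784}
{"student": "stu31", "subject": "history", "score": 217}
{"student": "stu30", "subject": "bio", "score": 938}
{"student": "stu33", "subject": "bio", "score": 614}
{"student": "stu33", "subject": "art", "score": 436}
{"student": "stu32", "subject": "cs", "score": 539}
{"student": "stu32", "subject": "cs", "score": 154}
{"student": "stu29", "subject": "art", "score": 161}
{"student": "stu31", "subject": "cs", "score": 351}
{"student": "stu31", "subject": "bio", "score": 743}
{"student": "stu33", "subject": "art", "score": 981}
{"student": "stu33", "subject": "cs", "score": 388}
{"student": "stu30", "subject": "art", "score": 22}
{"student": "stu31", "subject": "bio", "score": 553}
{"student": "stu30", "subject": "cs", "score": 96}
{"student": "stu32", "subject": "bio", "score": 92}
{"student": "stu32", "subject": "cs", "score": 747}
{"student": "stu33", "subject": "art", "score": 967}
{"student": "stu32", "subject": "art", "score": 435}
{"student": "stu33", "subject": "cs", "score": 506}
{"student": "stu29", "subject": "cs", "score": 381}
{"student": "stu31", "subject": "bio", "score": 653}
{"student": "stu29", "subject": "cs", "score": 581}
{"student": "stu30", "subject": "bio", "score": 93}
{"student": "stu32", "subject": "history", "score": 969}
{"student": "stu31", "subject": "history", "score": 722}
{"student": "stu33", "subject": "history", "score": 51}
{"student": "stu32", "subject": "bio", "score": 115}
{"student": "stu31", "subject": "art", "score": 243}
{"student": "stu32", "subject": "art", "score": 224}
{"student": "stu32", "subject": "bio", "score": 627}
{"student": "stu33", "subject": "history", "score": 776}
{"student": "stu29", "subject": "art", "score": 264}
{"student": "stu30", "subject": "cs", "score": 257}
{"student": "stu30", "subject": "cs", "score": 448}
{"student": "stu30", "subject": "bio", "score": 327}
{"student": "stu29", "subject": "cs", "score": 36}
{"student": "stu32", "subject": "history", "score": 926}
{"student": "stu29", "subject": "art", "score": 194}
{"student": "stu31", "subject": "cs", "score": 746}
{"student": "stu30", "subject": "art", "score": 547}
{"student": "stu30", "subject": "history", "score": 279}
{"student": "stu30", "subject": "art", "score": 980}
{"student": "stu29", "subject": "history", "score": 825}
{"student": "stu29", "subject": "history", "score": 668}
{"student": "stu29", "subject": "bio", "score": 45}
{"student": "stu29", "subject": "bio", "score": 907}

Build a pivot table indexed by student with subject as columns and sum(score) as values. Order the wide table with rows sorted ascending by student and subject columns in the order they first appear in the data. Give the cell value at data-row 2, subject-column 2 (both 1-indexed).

1549

With rows sorted ascending by student, row 2 is student=stu30. subject columns in first-appearance order: history, art, bio, cs; column 2 is art.
Long rows with student=stu30, subject=art: 22 + 547 + 980 = 1549.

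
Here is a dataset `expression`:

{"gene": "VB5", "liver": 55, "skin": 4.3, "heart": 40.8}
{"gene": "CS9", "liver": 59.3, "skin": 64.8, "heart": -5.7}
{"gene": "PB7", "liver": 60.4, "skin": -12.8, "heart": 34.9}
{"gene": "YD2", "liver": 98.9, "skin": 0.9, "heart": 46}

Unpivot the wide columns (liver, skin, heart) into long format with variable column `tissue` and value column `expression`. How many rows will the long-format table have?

4 gene values × 3 melted columns = 12 rows.

12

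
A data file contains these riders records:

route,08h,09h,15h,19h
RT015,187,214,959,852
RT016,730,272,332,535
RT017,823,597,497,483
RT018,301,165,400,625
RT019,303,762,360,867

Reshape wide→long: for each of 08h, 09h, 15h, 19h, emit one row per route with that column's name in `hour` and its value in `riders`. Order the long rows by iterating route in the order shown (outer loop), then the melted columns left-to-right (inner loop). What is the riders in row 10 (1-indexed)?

20 rows total (5 × 4). Row 10: index ⌊(10-1)/4⌋ = 2 into route → RT017; (10-1) mod 4 = 1 into the melted columns → 09h.
So row 10 is (RT017, 09h, 597); riders = 597.

597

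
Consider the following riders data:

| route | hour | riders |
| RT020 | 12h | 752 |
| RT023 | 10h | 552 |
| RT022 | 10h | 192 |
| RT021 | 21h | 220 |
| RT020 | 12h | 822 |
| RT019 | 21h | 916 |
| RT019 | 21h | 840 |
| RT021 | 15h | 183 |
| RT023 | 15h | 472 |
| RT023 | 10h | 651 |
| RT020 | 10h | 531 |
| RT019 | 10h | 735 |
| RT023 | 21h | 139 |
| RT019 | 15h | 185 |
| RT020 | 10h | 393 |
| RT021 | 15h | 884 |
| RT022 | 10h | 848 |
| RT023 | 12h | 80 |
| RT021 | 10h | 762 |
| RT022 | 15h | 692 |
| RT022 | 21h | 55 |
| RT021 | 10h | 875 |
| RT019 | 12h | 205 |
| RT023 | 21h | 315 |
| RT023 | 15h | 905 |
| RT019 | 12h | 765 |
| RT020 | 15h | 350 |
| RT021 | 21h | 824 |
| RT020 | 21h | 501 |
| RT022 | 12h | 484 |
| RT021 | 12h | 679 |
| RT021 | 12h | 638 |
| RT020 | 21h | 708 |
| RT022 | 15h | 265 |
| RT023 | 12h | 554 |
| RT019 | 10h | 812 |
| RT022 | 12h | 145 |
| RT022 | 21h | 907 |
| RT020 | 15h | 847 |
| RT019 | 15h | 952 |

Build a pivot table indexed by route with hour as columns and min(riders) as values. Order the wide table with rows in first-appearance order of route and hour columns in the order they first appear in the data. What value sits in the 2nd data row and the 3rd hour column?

With rows in first-appearance order of route, row 2 is route=RT023. hour columns in first-appearance order: 12h, 10h, 21h, 15h; column 3 is 21h.
Long rows with route=RT023, hour=21h: min(139, 315) = 139.

139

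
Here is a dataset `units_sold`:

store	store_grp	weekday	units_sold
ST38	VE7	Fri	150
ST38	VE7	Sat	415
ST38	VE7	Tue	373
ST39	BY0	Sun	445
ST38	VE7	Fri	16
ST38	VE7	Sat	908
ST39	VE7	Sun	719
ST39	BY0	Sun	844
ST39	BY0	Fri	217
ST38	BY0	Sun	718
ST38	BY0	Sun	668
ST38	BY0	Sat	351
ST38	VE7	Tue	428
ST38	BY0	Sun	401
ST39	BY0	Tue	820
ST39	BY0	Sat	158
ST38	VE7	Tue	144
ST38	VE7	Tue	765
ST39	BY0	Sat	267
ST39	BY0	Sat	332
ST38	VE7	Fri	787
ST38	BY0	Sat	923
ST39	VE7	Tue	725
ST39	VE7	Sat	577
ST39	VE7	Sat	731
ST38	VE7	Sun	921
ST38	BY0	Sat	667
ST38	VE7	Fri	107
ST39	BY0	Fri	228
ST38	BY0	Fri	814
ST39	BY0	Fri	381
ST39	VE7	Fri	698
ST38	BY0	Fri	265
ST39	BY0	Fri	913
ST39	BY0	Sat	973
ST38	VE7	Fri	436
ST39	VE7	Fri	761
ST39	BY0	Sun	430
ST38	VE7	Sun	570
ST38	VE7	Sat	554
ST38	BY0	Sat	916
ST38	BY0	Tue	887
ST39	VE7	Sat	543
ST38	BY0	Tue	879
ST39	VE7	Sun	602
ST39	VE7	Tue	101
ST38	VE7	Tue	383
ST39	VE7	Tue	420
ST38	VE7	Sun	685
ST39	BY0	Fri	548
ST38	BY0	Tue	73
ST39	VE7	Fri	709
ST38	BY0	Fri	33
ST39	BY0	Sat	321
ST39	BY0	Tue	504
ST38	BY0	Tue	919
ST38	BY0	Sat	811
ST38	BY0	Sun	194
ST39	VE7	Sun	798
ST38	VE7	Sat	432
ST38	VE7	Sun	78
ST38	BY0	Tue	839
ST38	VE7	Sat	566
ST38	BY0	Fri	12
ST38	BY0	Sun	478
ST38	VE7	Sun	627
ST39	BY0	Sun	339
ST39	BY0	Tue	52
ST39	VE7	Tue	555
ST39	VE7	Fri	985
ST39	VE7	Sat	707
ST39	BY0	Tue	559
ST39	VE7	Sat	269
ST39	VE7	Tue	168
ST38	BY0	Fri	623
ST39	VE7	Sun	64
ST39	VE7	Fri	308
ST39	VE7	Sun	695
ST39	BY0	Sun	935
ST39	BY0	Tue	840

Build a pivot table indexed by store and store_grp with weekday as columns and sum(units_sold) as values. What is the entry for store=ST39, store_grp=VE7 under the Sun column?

2878

Rows with store=ST39, store_grp=VE7 and weekday=Sun: units_sold values are 719, 602, 798, 64, 695.
719 + 602 + 798 + 64 + 695 = 2878.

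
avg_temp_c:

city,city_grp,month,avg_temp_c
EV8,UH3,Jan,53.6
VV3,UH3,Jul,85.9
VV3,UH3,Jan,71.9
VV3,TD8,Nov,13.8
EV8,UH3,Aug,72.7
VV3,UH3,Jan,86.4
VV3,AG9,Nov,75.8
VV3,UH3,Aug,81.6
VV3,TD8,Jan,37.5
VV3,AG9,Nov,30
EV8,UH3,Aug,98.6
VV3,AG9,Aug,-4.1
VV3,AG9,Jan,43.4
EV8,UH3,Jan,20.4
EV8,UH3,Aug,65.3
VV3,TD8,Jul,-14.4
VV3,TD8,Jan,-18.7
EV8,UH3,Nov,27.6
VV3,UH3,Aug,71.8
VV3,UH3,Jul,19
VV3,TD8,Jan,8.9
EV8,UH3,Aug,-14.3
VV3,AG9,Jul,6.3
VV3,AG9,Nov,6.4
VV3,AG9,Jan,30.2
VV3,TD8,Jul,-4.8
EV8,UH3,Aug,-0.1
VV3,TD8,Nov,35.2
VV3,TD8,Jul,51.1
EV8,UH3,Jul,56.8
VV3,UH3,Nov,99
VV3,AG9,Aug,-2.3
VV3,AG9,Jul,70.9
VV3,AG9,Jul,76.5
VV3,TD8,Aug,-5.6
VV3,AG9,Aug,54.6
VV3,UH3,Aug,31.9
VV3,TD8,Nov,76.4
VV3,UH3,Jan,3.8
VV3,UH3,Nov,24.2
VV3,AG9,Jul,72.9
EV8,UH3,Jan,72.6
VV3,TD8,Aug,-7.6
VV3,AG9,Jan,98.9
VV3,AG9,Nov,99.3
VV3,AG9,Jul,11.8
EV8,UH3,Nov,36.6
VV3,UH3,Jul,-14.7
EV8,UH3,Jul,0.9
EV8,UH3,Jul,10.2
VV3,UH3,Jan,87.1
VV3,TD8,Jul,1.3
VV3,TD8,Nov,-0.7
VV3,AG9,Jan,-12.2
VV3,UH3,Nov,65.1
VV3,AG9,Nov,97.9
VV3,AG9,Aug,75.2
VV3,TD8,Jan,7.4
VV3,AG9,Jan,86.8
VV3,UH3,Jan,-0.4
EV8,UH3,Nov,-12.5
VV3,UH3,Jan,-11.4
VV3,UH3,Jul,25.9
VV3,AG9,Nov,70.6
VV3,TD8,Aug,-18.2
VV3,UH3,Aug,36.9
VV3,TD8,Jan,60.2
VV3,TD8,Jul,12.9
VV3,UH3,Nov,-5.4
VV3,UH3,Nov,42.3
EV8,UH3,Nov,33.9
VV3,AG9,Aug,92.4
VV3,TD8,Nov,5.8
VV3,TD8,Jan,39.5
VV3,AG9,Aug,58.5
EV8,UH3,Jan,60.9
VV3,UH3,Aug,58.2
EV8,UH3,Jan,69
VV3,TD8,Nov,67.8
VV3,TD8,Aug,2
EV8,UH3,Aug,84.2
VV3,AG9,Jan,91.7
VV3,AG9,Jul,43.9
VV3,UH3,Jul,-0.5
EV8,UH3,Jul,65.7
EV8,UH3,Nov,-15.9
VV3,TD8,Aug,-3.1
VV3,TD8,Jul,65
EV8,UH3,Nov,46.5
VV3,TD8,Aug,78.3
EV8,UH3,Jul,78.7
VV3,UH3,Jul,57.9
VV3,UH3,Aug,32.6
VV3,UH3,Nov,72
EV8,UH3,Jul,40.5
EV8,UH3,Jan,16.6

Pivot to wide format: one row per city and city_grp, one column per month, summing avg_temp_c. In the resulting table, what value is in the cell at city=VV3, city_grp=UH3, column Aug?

Rows with city=VV3, city_grp=UH3 and month=Aug: avg_temp_c values are 81.6, 71.8, 31.9, 36.9, 58.2, 32.6.
81.6 + 71.8 + 31.9 + 36.9 + 58.2 + 32.6 = 313.

313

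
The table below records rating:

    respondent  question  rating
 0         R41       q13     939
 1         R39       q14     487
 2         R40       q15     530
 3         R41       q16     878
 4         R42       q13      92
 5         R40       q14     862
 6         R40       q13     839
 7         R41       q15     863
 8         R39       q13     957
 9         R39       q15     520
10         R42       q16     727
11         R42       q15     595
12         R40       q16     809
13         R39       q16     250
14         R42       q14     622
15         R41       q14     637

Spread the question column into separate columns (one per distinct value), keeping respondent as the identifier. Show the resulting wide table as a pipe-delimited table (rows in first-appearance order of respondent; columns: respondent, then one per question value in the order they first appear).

Columns: respondent plus the 4 distinct question values (q13, q14, q15, q16).
For example, row R41 column q13 takes rating=939 from the long row (R41, q13).

| respondent | q13 | q14 | q15 | q16 |
| R41 | 939 | 637 | 863 | 878 |
| R39 | 957 | 487 | 520 | 250 |
| R40 | 839 | 862 | 530 | 809 |
| R42 | 92 | 622 | 595 | 727 |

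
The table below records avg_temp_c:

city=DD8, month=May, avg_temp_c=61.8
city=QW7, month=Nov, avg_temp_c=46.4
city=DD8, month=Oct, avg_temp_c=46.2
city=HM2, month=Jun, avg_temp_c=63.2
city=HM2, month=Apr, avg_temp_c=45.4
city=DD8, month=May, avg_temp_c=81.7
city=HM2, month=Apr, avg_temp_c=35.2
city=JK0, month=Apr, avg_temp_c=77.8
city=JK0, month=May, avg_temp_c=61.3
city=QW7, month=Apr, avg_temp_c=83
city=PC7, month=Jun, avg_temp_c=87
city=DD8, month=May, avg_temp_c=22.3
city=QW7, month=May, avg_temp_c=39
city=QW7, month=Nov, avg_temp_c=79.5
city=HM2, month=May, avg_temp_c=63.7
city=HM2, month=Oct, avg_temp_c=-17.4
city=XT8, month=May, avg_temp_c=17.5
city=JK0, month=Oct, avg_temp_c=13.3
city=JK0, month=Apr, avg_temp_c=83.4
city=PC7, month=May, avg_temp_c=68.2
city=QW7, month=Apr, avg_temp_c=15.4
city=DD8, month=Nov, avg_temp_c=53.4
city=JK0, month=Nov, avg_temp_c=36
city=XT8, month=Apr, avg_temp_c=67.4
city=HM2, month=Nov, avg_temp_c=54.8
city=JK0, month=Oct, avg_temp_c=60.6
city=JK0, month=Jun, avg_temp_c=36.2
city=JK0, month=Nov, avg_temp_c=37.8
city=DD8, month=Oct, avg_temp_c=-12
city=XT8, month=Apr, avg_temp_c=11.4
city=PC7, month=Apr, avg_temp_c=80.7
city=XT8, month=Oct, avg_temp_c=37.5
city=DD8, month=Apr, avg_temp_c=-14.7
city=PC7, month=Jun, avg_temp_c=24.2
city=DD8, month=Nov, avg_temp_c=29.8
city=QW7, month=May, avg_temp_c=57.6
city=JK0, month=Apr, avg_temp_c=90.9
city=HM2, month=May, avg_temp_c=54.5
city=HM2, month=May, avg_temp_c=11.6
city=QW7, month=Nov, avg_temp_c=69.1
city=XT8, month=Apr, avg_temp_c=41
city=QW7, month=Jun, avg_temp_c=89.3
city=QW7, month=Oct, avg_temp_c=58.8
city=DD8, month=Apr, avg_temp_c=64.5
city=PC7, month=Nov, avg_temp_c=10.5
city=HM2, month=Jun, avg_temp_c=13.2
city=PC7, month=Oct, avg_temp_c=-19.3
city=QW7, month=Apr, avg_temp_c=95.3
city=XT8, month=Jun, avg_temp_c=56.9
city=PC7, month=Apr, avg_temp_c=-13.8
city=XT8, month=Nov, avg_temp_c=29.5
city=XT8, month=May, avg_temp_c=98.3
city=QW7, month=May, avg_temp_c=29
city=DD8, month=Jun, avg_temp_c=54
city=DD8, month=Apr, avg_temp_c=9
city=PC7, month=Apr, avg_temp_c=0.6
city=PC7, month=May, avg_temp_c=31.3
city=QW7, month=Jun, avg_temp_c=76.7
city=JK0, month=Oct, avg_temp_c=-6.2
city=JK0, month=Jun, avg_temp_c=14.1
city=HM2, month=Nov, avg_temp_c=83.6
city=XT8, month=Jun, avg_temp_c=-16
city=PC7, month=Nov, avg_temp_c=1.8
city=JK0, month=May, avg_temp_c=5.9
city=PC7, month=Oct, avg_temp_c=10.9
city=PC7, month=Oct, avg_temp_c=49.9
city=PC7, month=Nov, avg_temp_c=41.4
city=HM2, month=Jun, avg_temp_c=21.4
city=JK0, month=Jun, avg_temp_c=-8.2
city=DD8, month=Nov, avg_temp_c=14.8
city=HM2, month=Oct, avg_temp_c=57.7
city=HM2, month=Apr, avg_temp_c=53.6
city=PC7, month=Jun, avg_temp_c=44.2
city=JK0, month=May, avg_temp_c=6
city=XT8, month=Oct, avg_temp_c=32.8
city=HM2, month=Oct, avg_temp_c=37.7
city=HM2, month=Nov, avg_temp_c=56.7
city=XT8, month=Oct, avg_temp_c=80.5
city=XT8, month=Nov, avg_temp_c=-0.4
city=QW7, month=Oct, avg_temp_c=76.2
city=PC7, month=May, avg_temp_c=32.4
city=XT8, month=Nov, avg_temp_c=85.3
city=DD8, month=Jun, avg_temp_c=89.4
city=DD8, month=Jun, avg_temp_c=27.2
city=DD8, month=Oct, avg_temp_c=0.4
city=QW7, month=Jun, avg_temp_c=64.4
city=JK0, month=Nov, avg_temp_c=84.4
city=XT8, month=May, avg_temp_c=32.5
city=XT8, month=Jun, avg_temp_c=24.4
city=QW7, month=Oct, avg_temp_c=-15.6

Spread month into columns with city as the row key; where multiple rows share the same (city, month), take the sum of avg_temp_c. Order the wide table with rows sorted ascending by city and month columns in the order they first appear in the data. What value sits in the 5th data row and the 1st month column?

125.6

With rows sorted ascending by city, row 5 is city=QW7. month columns in first-appearance order: May, Nov, Oct, Jun, Apr; column 1 is May.
Long rows with city=QW7, month=May: 39 + 57.6 + 29 = 125.6.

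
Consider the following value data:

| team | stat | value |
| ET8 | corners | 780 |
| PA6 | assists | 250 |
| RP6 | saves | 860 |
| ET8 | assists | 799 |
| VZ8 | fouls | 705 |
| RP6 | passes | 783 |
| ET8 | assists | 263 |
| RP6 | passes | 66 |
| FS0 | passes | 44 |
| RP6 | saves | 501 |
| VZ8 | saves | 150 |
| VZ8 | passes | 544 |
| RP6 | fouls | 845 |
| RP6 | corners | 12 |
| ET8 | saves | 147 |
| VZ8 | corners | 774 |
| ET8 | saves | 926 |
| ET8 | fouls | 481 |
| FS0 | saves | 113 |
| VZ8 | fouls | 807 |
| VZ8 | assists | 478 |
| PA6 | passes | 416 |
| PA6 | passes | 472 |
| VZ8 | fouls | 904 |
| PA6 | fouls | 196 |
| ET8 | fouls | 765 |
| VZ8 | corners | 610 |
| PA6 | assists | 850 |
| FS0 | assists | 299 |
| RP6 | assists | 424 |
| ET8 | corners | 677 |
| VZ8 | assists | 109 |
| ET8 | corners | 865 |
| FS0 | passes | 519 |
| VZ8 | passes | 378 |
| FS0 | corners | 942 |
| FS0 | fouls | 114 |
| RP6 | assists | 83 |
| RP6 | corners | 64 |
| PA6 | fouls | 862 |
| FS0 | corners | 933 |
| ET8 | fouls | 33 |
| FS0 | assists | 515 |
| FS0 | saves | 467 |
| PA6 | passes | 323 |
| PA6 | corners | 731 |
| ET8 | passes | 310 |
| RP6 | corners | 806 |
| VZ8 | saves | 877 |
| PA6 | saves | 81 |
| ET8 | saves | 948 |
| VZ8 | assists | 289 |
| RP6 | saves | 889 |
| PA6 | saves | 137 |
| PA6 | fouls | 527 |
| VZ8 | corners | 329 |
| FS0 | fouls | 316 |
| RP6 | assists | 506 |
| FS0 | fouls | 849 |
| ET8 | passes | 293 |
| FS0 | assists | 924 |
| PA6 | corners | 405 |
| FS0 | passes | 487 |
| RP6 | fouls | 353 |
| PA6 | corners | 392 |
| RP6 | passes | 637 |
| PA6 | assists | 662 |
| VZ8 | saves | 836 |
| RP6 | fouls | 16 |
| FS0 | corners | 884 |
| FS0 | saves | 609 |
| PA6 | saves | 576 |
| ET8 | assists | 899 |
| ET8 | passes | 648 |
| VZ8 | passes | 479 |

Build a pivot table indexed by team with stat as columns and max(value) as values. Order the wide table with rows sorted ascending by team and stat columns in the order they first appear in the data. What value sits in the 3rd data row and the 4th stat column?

With rows sorted ascending by team, row 3 is team=PA6. stat columns in first-appearance order: corners, assists, saves, fouls, passes; column 4 is fouls.
Long rows with team=PA6, stat=fouls: max(196, 862, 527) = 862.

862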